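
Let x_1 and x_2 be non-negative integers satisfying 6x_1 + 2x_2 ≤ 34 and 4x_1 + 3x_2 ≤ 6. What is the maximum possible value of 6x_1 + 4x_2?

8

The continuous relaxation peaks at (1.5, 0) with value 9.00; rounding to a feasible lattice point costs some objective.
(x_1,x_2)=(0,2): 6·0+2·2=4≤34, 4·0+3·2=6≤6, objective 8.
(x_1,x_2)=(1,0): 6·1+2·0=6≤34, 4·1+3·0=4≤6, objective 6.
(x_1,x_2)=(0,1): 6·0+2·1=2≤34, 4·0+3·1=3≤6, objective 4.
No feasible integer point exceeds 8.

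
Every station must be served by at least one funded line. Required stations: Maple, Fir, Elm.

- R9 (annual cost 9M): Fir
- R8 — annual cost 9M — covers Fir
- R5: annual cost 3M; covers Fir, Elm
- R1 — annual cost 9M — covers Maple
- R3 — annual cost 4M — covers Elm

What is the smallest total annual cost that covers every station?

This is a weighted set-cover instance.
Choose R5 and R1: together they cover Maple, Fir, Elm — every station.
Total annual cost: 3 + 9 = 12.
No cover costs less than 12.

12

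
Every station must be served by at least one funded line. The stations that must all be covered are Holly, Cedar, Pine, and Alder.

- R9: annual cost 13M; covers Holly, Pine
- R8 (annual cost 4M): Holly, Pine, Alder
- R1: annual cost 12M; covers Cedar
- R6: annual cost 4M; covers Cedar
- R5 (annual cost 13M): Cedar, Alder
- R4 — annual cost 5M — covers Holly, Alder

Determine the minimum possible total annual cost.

8

Choose R8 and R6: together they cover Holly, Cedar, Pine, Alder — every station.
Total annual cost: 4 + 4 = 8.
No cover costs less than 8.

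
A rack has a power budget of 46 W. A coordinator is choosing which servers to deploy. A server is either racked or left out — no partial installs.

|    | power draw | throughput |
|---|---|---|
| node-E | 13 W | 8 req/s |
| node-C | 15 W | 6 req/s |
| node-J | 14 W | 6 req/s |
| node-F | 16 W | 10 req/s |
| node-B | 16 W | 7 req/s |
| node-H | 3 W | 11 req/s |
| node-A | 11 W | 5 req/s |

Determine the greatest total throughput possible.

35

node-E + node-F + node-H + node-A: power draw 13 + 16 + 3 + 11 = 43 ≤ 46, throughput 8 + 10 + 11 + 5 = 34.
node-F + node-B + node-H + node-A: power draw 16 + 16 + 3 + 11 = 46 ≤ 46, throughput 10 + 7 + 11 + 5 = 33.
node-E + node-J + node-F + node-H: power draw 13 + 14 + 16 + 3 = 46 ≤ 46, throughput 8 + 6 + 10 + 11 = 35.
Best is node-E, node-J, node-F, and node-H with total throughput 35.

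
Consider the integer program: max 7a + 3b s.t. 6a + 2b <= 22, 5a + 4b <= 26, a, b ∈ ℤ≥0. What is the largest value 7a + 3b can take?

27

(a,b)=(3,2): 6·3+2·2=22≤22, 5·3+4·2=23≤26, objective 27.
(a,b)=(2,4): 6·2+2·4=20≤22, 5·2+4·4=26≤26, objective 26.
(a,b)=(3,1): 6·3+2·1=20≤22, 5·3+4·1=19≤26, objective 24.
Maximum is 27 at (a,b)=(3,2).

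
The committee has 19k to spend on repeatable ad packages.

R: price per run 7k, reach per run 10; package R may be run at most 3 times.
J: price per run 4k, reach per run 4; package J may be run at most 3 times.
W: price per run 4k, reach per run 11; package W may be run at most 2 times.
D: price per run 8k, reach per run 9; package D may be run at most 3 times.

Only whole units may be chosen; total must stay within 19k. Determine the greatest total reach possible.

This is a bounded integer knapsack.
1×R and 2×W: price 15 ≤ 19, reach 1·10 + 2·11 = 32.
1×R, 1×J, and 2×W: price 19 ≤ 19, reach 1·10 + 1·4 + 2·11 = 36.
Best is 36.

36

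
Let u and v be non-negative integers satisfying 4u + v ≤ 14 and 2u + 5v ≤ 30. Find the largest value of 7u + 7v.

49

(u,v)=(2,5) is feasible, giving 49.
(u,v)=(2,4) is feasible, giving 42.
(u,v)=(1,5) is feasible, giving 42.
Maximum is 49 at (u,v)=(2,5).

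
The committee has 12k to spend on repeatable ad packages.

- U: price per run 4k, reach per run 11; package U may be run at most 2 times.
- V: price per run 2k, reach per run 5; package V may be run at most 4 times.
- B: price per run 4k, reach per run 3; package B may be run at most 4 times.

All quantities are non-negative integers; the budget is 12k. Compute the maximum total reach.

U has the best ratio (11/4); taking only U gives at most 2×11 = 22 (stopped by the supply cap of 2).
Mixing does better — 2×U and 2×V: price 12 ≤ 12, reach 2·11 + 2·5 = 32.

32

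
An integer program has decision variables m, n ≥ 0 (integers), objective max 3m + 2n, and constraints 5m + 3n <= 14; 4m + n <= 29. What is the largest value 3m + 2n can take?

9

(m,n)=(1,3) is feasible, giving 9.
(m,n)=(0,4) is feasible, giving 8.
(m,n)=(1,2) is feasible, giving 7.
Maximum is 9 at (m,n)=(1,3).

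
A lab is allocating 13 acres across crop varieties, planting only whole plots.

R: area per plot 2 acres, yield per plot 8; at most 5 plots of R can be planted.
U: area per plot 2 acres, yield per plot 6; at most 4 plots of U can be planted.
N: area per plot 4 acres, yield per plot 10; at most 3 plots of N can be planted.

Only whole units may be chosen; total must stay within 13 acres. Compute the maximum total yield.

Take 5×R and 1×U: area 12 ≤ 13, yield 5·8 + 1·6 = 46.
R has the best ratio (8/2) and is taken to its limit of 5; remaining capacity is filled optimally with the others.

46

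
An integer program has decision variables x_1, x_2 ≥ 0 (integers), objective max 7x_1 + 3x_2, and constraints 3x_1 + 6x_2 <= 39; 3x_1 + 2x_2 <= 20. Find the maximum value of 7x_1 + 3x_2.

(x_1,x_2)=(6,1) is feasible, giving 45.
(x_1,x_2)=(6,0) is feasible, giving 42.
Maximum is 45 at (x_1,x_2)=(6,1).

45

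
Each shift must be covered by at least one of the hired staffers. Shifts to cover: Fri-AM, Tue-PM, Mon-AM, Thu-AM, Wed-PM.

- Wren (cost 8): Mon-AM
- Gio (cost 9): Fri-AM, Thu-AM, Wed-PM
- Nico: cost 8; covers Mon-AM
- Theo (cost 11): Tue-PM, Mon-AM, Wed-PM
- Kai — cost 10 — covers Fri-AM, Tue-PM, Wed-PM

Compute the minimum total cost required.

This is a weighted set-cover instance.
Choose Gio and Theo: together they cover Fri-AM, Tue-PM, Mon-AM, Thu-AM, Wed-PM — every shift.
Total cost: 9 + 11 = 20.

20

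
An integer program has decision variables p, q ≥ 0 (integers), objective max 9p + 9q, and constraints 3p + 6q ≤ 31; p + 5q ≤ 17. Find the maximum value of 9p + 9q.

90

(p,q)=(10,0) is feasible, giving 90.
(p,q)=(9,0) is feasible, giving 81.
Maximum is 90 at (p,q)=(10,0).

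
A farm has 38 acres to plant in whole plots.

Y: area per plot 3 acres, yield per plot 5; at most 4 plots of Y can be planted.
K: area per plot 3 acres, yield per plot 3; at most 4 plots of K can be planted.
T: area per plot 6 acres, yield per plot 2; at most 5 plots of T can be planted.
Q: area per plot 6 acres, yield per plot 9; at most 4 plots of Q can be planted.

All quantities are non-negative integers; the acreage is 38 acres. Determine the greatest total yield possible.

3×Y, 1×K, and 4×Q: area 36 ≤ 38, yield 3·5 + 1·3 + 4·9 = 54.
4×Y and 4×Q: area 36 ≤ 38, yield 4·5 + 4·9 = 56.
Best is 56.

56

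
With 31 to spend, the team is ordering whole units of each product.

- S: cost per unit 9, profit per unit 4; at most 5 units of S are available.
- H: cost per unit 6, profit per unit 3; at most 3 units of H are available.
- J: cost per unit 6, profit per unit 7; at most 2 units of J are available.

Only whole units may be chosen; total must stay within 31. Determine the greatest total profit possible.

23

Take 3×H and 2×J: cost 30 ≤ 31, profit 3·3 + 2·7 = 23.
J has the best ratio (7/6) and is taken to its limit of 2; remaining capacity is filled optimally with the others.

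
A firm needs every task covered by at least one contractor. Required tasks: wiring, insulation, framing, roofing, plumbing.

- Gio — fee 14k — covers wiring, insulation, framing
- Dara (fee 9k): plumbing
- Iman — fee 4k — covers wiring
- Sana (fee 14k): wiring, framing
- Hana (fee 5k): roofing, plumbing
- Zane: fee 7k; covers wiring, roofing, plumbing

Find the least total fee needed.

19

The greedy cost-per-new-task heuristic would pick Zane and Gio for 21, but a cheaper cover exists.
Choose Gio and Hana: together they cover wiring, insulation, framing, roofing, plumbing — every task.
Total fee: 14 + 5 = 19.
No cover costs less than 19.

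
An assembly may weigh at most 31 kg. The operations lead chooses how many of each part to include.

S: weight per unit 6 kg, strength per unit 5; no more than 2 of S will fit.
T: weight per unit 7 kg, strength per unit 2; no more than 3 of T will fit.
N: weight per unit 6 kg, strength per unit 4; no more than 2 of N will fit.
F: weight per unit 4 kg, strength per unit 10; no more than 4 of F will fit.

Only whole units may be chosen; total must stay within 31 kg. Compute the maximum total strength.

F has the best ratio (10/4); taking only F gives at most 4×10 = 40 (stopped by the supply cap of 4).
Mixing does better — 2×S and 4×F: weight 28 ≤ 31, strength 2·5 + 4·10 = 50.

50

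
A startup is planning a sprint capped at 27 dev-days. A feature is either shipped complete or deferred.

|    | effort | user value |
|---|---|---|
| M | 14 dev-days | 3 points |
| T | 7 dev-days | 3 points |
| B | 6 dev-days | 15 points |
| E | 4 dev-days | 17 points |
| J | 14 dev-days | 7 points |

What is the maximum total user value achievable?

39

Allowing fractional choices, the relaxed optimum would be about 40.3, but features are indivisible.
B + E + J: effort 6 + 4 + 14 = 24 ≤ 27, user value 15 + 17 + 7 = 39.
T + B + E: effort 7 + 6 + 4 = 17 ≤ 27, user value 3 + 15 + 17 = 35.
Best is B, E, and J with total user value 39.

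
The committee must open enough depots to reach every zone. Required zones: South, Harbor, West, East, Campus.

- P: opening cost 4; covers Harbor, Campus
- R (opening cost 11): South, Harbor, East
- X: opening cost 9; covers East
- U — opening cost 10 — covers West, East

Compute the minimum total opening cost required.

25

This is a weighted set-cover instance.
Choose P, R, and U: together they cover South, Harbor, West, East, Campus — every zone.
Total opening cost: 4 + 11 + 10 = 25.
No cover costs less than 25.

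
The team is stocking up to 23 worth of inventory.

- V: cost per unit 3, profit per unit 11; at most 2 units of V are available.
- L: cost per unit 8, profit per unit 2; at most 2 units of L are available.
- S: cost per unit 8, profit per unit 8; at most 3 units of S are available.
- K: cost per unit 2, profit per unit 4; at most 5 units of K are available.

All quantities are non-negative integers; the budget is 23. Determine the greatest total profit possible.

46

This is a bounded integer knapsack.
Take 2×V, 1×S, and 4×K: cost 22 ≤ 23, profit 2·11 + 1·8 + 4·4 = 46.
V has the best ratio (11/3) and is taken to its limit of 2; remaining capacity is filled optimally with the others.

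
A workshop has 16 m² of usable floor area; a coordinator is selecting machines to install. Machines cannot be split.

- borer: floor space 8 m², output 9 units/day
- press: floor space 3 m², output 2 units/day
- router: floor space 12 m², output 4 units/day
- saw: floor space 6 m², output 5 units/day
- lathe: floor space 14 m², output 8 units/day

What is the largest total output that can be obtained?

14

Allowing fractional choices, the relaxed optimum would be about 15.3, but machines are indivisible.
borer + press: floor space 8 + 3 = 11 ≤ 16, output 9 + 2 = 11.
borer + saw: floor space 8 + 6 = 14 ≤ 16, output 9 + 5 = 14.
Best is borer and saw with total output 14.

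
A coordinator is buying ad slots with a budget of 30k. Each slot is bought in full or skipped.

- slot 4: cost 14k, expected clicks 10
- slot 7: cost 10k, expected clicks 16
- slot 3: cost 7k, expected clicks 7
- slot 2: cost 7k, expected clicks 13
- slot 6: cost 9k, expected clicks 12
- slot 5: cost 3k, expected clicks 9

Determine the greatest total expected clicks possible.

This is a 0-1 knapsack instance.
slot 7 + slot 3 + slot 2 + slot 5: cost 10 + 7 + 7 + 3 = 27 ≤ 30, expected clicks 16 + 7 + 13 + 9 = 45.
slot 7 + slot 3 + slot 6 + slot 5: cost 10 + 7 + 9 + 3 = 29 ≤ 30, expected clicks 16 + 7 + 12 + 9 = 44.
slot 7 + slot 2 + slot 6 + slot 5: cost 10 + 7 + 9 + 3 = 29 ≤ 30, expected clicks 16 + 13 + 12 + 9 = 50.
Best is slot 7, slot 2, slot 6, and slot 5 with total expected clicks 50.

50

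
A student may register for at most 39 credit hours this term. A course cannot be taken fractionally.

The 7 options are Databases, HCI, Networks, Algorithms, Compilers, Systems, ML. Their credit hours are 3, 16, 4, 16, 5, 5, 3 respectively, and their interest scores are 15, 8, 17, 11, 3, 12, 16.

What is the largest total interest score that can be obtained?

74

Allowing fractional choices, the relaxed optimum would be about 75.5, but courses are indivisible.
Databases + Networks + Algorithms + Systems + ML: credit hours 3 + 4 + 16 + 5 + 3 = 31 ≤ 39, interest score 15 + 17 + 11 + 12 + 16 = 71.
Databases + Networks + Algorithms + Compilers + Systems + ML: credit hours 3 + 4 + 16 + 5 + 5 + 3 = 36 ≤ 39, interest score 15 + 17 + 11 + 3 + 12 + 16 = 74.
Best is Databases, Networks, Algorithms, Compilers, Systems, and ML with total interest score 74.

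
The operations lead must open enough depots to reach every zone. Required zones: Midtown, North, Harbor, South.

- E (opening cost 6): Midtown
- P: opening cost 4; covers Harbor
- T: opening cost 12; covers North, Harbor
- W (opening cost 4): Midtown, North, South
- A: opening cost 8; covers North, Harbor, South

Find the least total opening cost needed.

8

Choose P and W: together they cover Midtown, North, Harbor, South — every zone.
Total opening cost: 4 + 4 = 8.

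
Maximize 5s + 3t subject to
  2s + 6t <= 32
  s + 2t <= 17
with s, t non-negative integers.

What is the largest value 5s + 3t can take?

80

(s,t)=(16,0) is feasible, giving 80.
(s,t)=(15,0) is feasible, giving 75.
Maximum is 80 at (s,t)=(16,0).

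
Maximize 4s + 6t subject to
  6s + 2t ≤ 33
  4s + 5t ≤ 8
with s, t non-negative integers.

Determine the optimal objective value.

The continuous relaxation peaks at (0, 1.6) with value 9.60; rounding to a feasible lattice point costs some objective.
(s,t)=(2,0): 6·2+2·0=12≤33, 4·2+5·0=8≤8, objective 8.
(s,t)=(0,1): 6·0+2·1=2≤33, 4·0+5·1=5≤8, objective 6.
(s,t)=(1,0): 6·1+2·0=6≤33, 4·1+5·0=4≤8, objective 4.
(s,t)=(0,0): 6·0+2·0=0≤33, 4·0+5·0=0≤8, objective 0.
No feasible integer point exceeds 8.

8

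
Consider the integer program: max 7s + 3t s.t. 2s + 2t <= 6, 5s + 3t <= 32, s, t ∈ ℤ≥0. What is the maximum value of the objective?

(s,t)=(3,0): 2·3+2·0=6≤6, 5·3+3·0=15≤32, objective 21.
(s,t)=(2,1): 2·2+2·1=6≤6, 5·2+3·1=13≤32, objective 17.
(s,t)=(2,0): 2·2+2·0=4≤6, 5·2+3·0=10≤32, objective 14.
Maximum is 21 at (s,t)=(3,0).

21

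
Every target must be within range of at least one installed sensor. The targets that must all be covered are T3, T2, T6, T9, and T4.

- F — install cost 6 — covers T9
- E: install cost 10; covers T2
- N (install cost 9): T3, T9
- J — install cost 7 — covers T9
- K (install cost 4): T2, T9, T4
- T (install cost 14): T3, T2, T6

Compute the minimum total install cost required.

18

Choose K and T: together they cover T3, T2, T6, T9, T4 — every target.
Total install cost: 4 + 14 = 18.
No cover costs less than 18.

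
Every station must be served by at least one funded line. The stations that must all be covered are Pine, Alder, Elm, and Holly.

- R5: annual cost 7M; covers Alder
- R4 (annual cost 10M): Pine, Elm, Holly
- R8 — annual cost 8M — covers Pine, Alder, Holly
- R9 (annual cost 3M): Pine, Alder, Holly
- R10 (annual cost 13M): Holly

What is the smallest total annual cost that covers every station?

13

This is an integer covering problem.
Choose R4 and R9: together they cover Pine, Alder, Elm, Holly — every station.
Total annual cost: 10 + 3 = 13.
No cover costs less than 13.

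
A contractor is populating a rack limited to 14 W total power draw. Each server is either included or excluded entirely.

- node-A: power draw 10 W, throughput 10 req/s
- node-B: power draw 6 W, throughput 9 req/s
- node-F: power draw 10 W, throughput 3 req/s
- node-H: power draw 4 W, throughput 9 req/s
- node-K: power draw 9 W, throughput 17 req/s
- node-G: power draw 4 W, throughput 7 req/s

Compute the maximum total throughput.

26

Allowing fractional choices, the relaxed optimum would be about 27.8, but servers are indivisible.
node-K + node-G: power draw 9 + 4 = 13 ≤ 14, throughput 17 + 7 = 24.
node-B + node-H + node-G: power draw 6 + 4 + 4 = 14 ≤ 14, throughput 9 + 9 + 7 = 25.
node-H + node-K: power draw 4 + 9 = 13 ≤ 14, throughput 9 + 17 = 26.
Best is node-H and node-K with total throughput 26.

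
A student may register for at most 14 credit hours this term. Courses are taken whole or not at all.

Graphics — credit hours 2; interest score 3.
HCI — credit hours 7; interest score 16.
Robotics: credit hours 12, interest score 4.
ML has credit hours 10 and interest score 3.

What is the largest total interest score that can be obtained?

Take Graphics and HCI: credit hours 2 + 7 = 9 ≤ 14, interest score 3 + 16 = 19.
No other feasible combination does better.

19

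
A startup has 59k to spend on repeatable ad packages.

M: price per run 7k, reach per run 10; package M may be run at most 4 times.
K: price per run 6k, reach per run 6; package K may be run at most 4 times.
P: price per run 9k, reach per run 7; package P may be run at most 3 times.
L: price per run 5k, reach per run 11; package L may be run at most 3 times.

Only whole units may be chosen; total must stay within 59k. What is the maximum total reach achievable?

L has the best ratio (11/5); taking only L gives at most 3×11 = 33 (stopped by the supply cap of 3).
Mixing does better — 4×M, 1×K, 1×P, and 3×L: price 58 ≤ 59, reach 4·10 + 1·6 + 1·7 + 3·11 = 86.

86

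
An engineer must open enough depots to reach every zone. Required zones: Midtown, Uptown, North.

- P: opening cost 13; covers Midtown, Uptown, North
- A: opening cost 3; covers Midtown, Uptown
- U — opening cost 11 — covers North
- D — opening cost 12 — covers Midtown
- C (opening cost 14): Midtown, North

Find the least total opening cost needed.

13

The greedy cost-per-new-zone heuristic would pick A and U for 14, but a cheaper cover exists.
P alone covers Midtown, Uptown, North — every zone.
Total opening cost: 13.
No cover costs less than 13.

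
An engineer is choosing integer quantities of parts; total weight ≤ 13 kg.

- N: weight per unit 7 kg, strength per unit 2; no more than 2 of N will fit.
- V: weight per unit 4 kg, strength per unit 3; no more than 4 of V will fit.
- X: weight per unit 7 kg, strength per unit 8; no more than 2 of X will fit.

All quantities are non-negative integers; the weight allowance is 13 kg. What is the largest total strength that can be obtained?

X has the best ratio (8/7); taking only X gives at most 1×8 = 8 (stopped by the weight limit).
Mixing does better — 1×V and 1×X: weight 11 ≤ 13, strength 1·3 + 1·8 = 11.

11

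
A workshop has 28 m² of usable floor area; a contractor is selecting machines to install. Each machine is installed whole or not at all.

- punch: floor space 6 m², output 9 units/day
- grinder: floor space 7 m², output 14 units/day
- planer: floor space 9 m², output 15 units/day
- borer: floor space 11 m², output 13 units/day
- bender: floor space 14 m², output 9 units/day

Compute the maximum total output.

grinder + planer + borer: floor space 7 + 9 + 11 = 27 ≤ 28, output 14 + 15 + 13 = 42.
punch + grinder + planer: floor space 6 + 7 + 9 = 22 ≤ 28, output 9 + 14 + 15 = 38.
punch + planer + borer: floor space 6 + 9 + 11 = 26 ≤ 28, output 9 + 15 + 13 = 37.
Best is grinder, planer, and borer with total output 42.

42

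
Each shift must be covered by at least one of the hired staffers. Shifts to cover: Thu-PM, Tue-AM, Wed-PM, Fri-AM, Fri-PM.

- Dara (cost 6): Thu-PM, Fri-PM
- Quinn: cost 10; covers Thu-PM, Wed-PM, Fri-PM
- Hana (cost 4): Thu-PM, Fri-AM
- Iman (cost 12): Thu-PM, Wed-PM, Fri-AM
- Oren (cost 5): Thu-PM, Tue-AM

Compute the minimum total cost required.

Choose Quinn, Hana, and Oren: together they cover Thu-PM, Tue-AM, Wed-PM, Fri-AM, Fri-PM — every shift.
Total cost: 10 + 4 + 5 = 19.
No cover costs less than 19.

19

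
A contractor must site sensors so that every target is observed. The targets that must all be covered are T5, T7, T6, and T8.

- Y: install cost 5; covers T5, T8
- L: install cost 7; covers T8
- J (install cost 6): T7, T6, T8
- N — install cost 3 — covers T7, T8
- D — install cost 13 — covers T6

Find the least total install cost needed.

11

The greedy cost-per-new-target heuristic would pick N, Y, and J for 14, but a cheaper cover exists.
Choose Y and J: together they cover T5, T7, T6, T8 — every target.
Total install cost: 5 + 6 = 11.
No cover costs less than 11.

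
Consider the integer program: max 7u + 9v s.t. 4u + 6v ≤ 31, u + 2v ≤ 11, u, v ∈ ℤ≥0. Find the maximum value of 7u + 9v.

(u,v)=(6,1): 4·6+6·1=30≤31, 1·6+2·1=8≤11, objective 51.
(u,v)=(7,0): 4·7+6·0=28≤31, 1·7+2·0=7≤11, objective 49.
(u,v)=(5,1): 4·5+6·1=26≤31, 1·5+2·1=7≤11, objective 44.
(u,v)=(6,0): 4·6+6·0=24≤31, 1·6+2·0=6≤11, objective 42.
Maximum is 51 at (u,v)=(6,1).

51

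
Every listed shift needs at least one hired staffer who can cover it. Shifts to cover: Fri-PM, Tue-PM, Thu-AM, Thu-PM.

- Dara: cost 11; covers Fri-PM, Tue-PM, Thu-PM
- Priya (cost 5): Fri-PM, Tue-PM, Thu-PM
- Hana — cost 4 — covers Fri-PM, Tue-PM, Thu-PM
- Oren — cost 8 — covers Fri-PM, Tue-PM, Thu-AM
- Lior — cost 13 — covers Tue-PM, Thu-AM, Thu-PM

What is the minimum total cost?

12

Choose Hana and Oren: together they cover Fri-PM, Tue-PM, Thu-AM, Thu-PM — every shift.
Total cost: 4 + 8 = 12.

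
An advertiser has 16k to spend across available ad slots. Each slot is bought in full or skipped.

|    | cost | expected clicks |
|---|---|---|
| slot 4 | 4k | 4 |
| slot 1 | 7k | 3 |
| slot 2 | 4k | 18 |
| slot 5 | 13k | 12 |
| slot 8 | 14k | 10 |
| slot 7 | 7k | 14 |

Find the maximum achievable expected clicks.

Allowing fractional choices, the relaxed optimum would be about 36.9, but ad slots are indivisible.
slot 4 + slot 2 + slot 7: cost 4 + 4 + 7 = 15 ≤ 16, expected clicks 4 + 18 + 14 = 36.
slot 4 + slot 1 + slot 2: cost 4 + 7 + 4 = 15 ≤ 16, expected clicks 4 + 3 + 18 = 25.
slot 2 + slot 7: cost 4 + 7 = 11 ≤ 16, expected clicks 18 + 14 = 32.
Best is slot 4, slot 2, and slot 7 with total expected clicks 36.

36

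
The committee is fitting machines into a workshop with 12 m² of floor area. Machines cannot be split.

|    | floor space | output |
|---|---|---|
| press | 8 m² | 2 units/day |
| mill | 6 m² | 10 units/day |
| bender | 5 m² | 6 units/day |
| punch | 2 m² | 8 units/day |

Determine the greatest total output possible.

18

Allowing fractional choices, the relaxed optimum would be about 22.8, but machines are indivisible.
mill + punch: floor space 6 + 2 = 8 ≤ 12, output 10 + 8 = 18.
bender + punch: floor space 5 + 2 = 7 ≤ 12, output 6 + 8 = 14.
mill + bender: floor space 6 + 5 = 11 ≤ 12, output 10 + 6 = 16.
Best is mill and punch with total output 18.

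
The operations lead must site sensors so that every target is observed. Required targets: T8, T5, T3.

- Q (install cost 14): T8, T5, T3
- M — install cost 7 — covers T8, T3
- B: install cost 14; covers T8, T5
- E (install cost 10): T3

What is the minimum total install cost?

14

The greedy cost-per-new-target heuristic would pick M and Q for 21, but a cheaper cover exists.
Q alone covers T8, T5, T3 — every target.
Total install cost: 14.
No cover costs less than 14.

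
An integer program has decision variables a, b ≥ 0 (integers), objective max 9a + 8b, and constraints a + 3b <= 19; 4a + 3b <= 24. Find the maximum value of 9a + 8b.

The continuous relaxation peaks at (1.67, 5.78) with value 61.22; rounding to a feasible lattice point costs some objective.
(a,b)=(3,4): 1·3+3·4=15≤19, 4·3+3·4=24≤24, objective 59.
(a,b)=(2,5): 1·2+3·5=17≤19, 4·2+3·5=23≤24, objective 58.
(a,b)=(1,6): 1·1+3·6=19≤19, 4·1+3·6=22≤24, objective 57.
No feasible integer point exceeds 59.

59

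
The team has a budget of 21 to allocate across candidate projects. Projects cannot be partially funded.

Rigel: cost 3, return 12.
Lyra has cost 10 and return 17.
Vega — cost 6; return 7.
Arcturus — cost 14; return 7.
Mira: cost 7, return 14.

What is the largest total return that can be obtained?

43

Rigel + Lyra + Vega: cost 3 + 10 + 6 = 19 ≤ 21, return 12 + 17 + 7 = 36.
Rigel + Lyra + Mira: cost 3 + 10 + 7 = 20 ≤ 21, return 12 + 17 + 14 = 43.
Best is Rigel, Lyra, and Mira with total return 43.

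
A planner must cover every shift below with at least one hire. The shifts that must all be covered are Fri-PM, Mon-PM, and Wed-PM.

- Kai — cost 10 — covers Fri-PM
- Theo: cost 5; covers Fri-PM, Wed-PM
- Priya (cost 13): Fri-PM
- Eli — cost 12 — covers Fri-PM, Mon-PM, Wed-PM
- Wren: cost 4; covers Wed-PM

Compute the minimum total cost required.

The greedy cost-per-new-shift heuristic would pick Theo and Eli for 17, but a cheaper cover exists.
Eli alone covers Fri-PM, Mon-PM, Wed-PM — every shift.
Total cost: 12.
No cover costs less than 12.

12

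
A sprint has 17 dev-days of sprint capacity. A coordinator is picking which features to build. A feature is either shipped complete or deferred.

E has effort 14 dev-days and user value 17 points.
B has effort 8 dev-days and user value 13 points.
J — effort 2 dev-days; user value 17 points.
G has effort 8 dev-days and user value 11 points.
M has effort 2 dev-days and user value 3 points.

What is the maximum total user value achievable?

Take E and J: effort 14 + 2 = 16 ≤ 17, user value 17 + 17 = 34.
No other feasible combination does better.

34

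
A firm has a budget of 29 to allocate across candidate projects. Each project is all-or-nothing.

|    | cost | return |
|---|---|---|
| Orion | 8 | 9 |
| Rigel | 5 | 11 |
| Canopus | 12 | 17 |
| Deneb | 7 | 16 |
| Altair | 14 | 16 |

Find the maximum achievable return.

Allowing fractional choices, the relaxed optimum would be about 49.7, but projects are indivisible.
Rigel + Canopus + Deneb: cost 5 + 12 + 7 = 24 ≤ 29, return 11 + 17 + 16 = 44.
Orion + Canopus + Deneb: cost 8 + 12 + 7 = 27 ≤ 29, return 9 + 17 + 16 = 42.
Rigel + Deneb + Altair: cost 5 + 7 + 14 = 26 ≤ 29, return 11 + 16 + 16 = 43.
Best is Rigel, Canopus, and Deneb with total return 44.

44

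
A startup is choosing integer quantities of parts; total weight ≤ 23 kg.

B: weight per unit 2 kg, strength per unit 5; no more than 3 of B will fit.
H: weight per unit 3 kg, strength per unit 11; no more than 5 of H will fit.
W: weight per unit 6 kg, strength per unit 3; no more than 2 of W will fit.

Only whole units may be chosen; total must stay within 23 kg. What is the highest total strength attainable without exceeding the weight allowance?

70

This is a bounded integer knapsack.
H has the best ratio (11/3); taking only H gives at most 5×11 = 55 (stopped by the supply cap of 5).
Mixing does better — 3×B and 5×H: weight 21 ≤ 23, strength 3·5 + 5·11 = 70.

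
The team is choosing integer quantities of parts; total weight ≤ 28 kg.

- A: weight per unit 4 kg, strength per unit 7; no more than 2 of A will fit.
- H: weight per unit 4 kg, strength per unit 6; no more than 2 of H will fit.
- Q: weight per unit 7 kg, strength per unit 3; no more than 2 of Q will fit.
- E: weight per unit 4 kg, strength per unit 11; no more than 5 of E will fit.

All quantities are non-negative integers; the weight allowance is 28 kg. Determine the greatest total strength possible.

69

This is a bounded integer knapsack.
E has the best ratio (11/4); taking only E gives at most 5×11 = 55 (stopped by the supply cap of 5).
Mixing does better — 2×A and 5×E: weight 28 ≤ 28, strength 2·7 + 5·11 = 69.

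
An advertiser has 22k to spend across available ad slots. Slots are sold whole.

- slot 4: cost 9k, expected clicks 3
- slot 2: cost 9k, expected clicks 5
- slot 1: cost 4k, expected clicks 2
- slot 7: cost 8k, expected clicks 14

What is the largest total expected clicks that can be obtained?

This is an integer program with binary decision variables.
Allowing fractional choices, the relaxed optimum would be about 21.3, but ad slots are indivisible.
slot 2 + slot 1 + slot 7: cost 9 + 4 + 8 = 21 ≤ 22, expected clicks 5 + 2 + 14 = 21.
slot 4 + slot 1 + slot 7: cost 9 + 4 + 8 = 21 ≤ 22, expected clicks 3 + 2 + 14 = 19.
slot 2 + slot 7: cost 9 + 8 = 17 ≤ 22, expected clicks 5 + 14 = 19.
Best is slot 2, slot 1, and slot 7 with total expected clicks 21.

21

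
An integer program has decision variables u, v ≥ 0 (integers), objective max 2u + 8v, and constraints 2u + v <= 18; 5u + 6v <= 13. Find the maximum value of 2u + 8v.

16

(u,v)=(0,2): 2·0+1·2=2≤18, 5·0+6·2=12≤13, objective 16.
(u,v)=(1,1): 2·1+1·1=3≤18, 5·1+6·1=11≤13, objective 10.
(u,v)=(0,1): 2·0+1·1=1≤18, 5·0+6·1=6≤13, objective 8.
The best lattice point is (0,2), giving 16.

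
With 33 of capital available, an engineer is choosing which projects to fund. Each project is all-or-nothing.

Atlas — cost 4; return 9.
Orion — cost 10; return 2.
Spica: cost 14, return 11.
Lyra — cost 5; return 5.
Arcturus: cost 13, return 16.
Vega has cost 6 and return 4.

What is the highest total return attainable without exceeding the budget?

Treat it as a binary knapsack problem.
Allowing fractional choices, the relaxed optimum would be about 38.6, but projects are indivisible.
Atlas + Lyra + Arcturus + Vega: cost 4 + 5 + 13 + 6 = 28 ≤ 33, return 9 + 5 + 16 + 4 = 34.
Atlas + Spica + Arcturus: cost 4 + 14 + 13 = 31 ≤ 33, return 9 + 11 + 16 = 36.
Best is Atlas, Spica, and Arcturus with total return 36.

36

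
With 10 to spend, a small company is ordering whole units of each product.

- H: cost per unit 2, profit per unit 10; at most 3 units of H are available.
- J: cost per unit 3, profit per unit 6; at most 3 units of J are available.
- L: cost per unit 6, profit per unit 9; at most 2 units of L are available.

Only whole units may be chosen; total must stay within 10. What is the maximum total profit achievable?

H has the best ratio (10/2); taking only H gives at most 3×10 = 30 (stopped by the supply cap of 3).
Mixing does better — 3×H and 1×J: cost 9 ≤ 10, profit 3·10 + 1·6 = 36.

36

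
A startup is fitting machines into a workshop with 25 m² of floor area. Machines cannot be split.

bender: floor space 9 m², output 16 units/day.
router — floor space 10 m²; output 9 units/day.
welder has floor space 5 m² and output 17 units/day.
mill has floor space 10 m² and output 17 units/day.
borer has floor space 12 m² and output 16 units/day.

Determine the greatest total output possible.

bender + welder + mill: floor space 9 + 5 + 10 = 24 ≤ 25, output 16 + 17 + 17 = 50.
router + welder + mill: floor space 10 + 5 + 10 = 25 ≤ 25, output 9 + 17 + 17 = 43.
bender + router + welder: floor space 9 + 10 + 5 = 24 ≤ 25, output 16 + 9 + 17 = 42.
Best is bender, welder, and mill with total output 50.

50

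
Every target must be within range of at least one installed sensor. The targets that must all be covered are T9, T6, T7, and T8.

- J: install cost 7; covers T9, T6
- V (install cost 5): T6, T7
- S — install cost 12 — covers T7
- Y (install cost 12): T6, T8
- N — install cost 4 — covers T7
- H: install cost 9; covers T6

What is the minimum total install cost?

23

Choose J, Y, and N: together they cover T9, T6, T7, T8 — every target.
Total install cost: 7 + 12 + 4 = 23.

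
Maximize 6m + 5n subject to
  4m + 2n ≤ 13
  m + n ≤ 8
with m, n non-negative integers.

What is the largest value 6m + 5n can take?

The continuous relaxation peaks at (0, 6.5) with value 32.50; rounding to a feasible lattice point costs some objective.
(m,n)=(0,6): 4·0+2·6=12≤13, 1·0+1·6=6≤8, objective 30.
(m,n)=(0,5): 4·0+2·5=10≤13, 1·0+1·5=5≤8, objective 25.
Maximum is 30 at (m,n)=(0,6).

30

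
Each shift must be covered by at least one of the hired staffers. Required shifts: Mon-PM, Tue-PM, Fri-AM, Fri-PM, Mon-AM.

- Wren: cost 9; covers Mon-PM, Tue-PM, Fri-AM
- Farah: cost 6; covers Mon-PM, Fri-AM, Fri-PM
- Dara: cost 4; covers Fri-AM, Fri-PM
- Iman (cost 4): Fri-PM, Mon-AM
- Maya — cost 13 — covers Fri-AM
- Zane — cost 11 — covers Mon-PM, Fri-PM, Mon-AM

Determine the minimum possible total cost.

The greedy cost-per-new-shift heuristic would pick Farah, Iman, and Wren for 19, but a cheaper cover exists.
Choose Wren and Iman: together they cover Mon-PM, Tue-PM, Fri-AM, Fri-PM, Mon-AM — every shift.
Total cost: 9 + 4 = 13.
No cover costs less than 13.

13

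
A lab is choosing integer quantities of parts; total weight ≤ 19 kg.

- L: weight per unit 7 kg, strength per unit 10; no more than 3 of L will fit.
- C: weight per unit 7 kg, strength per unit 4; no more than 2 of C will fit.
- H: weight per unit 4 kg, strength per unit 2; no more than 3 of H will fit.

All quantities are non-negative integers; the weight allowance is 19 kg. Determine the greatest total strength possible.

22

This is a bounded integer knapsack.
Take 2×L and 1×H: weight 18 ≤ 19, strength 2·10 + 1·2 = 22.
No other integer combination yields more.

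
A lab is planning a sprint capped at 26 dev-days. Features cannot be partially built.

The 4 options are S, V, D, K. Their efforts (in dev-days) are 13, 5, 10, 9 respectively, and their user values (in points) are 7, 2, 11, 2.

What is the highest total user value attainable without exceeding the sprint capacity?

This is an integer program with binary decision variables.
Take S and D: effort 13 + 10 = 23 ≤ 26, user value 7 + 11 = 18.
No other feasible combination does better.

18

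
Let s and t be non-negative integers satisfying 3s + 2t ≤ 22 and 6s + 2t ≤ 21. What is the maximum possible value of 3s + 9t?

(s,t)=(0,10): 3·0+2·10=20≤22, 6·0+2·10=20≤21, objective 90.
(s,t)=(0,9): 3·0+2·9=18≤22, 6·0+2·9=18≤21, objective 81.
Maximum is 90 at (s,t)=(0,10).

90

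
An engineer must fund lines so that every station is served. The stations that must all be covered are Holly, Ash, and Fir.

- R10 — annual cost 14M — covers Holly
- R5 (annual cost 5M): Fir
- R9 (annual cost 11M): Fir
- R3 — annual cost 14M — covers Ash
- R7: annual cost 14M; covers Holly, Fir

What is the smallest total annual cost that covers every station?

28

The greedy cost-per-new-station heuristic would pick R5, R10, and R3 for 33, but a cheaper cover exists.
Choose R3 and R7: together they cover Holly, Ash, Fir — every station.
Total annual cost: 14 + 14 = 28.
No cover costs less than 28.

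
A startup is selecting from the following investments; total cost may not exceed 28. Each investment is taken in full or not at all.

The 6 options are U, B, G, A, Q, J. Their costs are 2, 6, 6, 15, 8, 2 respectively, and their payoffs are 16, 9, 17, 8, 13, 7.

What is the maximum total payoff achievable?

Allowing fractional choices, the relaxed optimum would be about 64.1, but investments are indivisible.
U + B + G + Q: cost 2 + 6 + 6 + 8 = 22 ≤ 28, payoff 16 + 9 + 17 + 13 = 55.
U + B + G + Q + J: cost 2 + 6 + 6 + 8 + 2 = 24 ≤ 28, payoff 16 + 9 + 17 + 13 + 7 = 62.
Best is U, B, G, Q, and J with total payoff 62.

62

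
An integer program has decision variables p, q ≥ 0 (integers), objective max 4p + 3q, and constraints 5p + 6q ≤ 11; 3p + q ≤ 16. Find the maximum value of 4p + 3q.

8

(p,q)=(2,0): 5·2+6·0=10≤11, 3·2+1·0=6≤16, objective 8.
(p,q)=(1,1): 5·1+6·1=11≤11, 3·1+1·1=4≤16, objective 7.
No feasible integer point exceeds 8.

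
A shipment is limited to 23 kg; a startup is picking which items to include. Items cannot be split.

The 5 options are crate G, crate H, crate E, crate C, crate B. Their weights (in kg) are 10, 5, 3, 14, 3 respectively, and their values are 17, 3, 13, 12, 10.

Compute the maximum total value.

Allowing fractional choices, the relaxed optimum would be about 46.0, but items are indivisible.
crate G + crate H + crate E + crate B: weight 10 + 5 + 3 + 3 = 21 ≤ 23, value 17 + 3 + 13 + 10 = 43.
crate G + crate E + crate B: weight 10 + 3 + 3 = 16 ≤ 23, value 17 + 13 + 10 = 40.
crate E + crate C + crate B: weight 3 + 14 + 3 = 20 ≤ 23, value 13 + 12 + 10 = 35.
Best is crate G, crate H, crate E, and crate B with total value 43.

43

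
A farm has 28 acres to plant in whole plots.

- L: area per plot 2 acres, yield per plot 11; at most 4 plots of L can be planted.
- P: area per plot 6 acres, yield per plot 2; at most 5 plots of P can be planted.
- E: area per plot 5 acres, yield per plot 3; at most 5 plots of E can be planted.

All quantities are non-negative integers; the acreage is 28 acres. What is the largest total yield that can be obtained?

56

This is a bounded integer knapsack.
Take 4×L and 4×E: area 28 ≤ 28, yield 4·11 + 4·3 = 56.
L has the best ratio (11/2) and is taken to its limit of 4; remaining capacity is filled optimally with the others.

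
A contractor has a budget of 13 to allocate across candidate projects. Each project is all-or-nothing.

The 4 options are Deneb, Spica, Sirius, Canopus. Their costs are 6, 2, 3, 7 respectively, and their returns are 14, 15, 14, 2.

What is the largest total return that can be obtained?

43

This is a 0-1 knapsack instance.
Take Deneb, Spica, and Sirius: cost 6 + 2 + 3 = 11 ≤ 13, return 14 + 15 + 14 = 43.
No other feasible combination does better.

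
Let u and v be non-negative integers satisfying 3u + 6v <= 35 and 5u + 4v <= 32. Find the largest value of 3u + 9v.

48

(u,v)=(1,5): 3·1+6·5=33≤35, 5·1+4·5=25≤32, objective 48.
(u,v)=(0,5): 3·0+6·5=30≤35, 5·0+4·5=20≤32, objective 45.
(u,v)=(2,4): 3·2+6·4=30≤35, 5·2+4·4=26≤32, objective 42.
(u,v)=(1,4): 3·1+6·4=27≤35, 5·1+4·4=21≤32, objective 39.
No feasible integer point exceeds 48.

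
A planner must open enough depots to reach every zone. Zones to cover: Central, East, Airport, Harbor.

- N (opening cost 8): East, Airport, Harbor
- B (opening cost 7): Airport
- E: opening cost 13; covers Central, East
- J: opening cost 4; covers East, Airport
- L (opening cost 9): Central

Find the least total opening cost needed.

17

This is a weighted set-cover instance.
The greedy cost-per-new-zone heuristic would pick J, N, and L for 21, but a cheaper cover exists.
Choose N and L: together they cover Central, East, Airport, Harbor — every zone.
Total opening cost: 8 + 9 = 17.
No cover costs less than 17.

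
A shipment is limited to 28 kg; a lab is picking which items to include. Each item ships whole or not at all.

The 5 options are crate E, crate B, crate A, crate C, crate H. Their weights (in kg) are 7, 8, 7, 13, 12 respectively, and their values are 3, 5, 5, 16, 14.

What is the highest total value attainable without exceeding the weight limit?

Allowing fractional choices, the relaxed optimum would be about 32.1, but items are indivisible.
crate E + crate A + crate C: weight 7 + 7 + 13 = 27 ≤ 28, value 3 + 5 + 16 = 24.
crate C + crate H: weight 13 + 12 = 25 ≤ 28, value 16 + 14 = 30.
crate B + crate A + crate C: weight 8 + 7 + 13 = 28 ≤ 28, value 5 + 5 + 16 = 26.
Best is crate C and crate H with total value 30.

30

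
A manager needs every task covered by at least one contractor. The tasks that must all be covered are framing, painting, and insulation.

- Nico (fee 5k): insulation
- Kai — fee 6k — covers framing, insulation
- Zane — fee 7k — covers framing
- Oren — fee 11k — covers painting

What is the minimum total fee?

Choose Kai and Oren: together they cover framing, painting, insulation — every task.
Total fee: 6 + 11 = 17.
No cover costs less than 17.

17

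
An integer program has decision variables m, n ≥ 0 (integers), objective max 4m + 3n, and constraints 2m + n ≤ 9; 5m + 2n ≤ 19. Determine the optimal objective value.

(m,n)=(0,9): 2·0+1·9=9≤9, 5·0+2·9=18≤19, objective 27.
(m,n)=(0,8): 2·0+1·8=8≤9, 5·0+2·8=16≤19, objective 24.
The best lattice point is (0,9), giving 27.

27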